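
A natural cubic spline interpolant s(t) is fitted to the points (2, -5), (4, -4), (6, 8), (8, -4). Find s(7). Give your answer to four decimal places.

4.6750

With m_i denoting the second derivative at x_i, h_i = 2, 2, 2, and Δ_i = (y_(i+1) − y_i)/h_i = 1/2, 6, -6:
  2·m_0 + 8·m_1 + 2·m_2 = 6(Δ_1 - Δ_0) = 33
  2·m_1 + 8·m_2 + 2·m_3 = 6(Δ_2 - Δ_1) = -72
Natural end conditions: m_0 = m_3 = 0.
Forward elimination and back-substitution give m_0 = 0, m_1 = 34/5, m_2 = -107/10, m_3 = 0.
On [6, 8], s(t) = 8 + 17/15·(t - 6) - 107/20·(t - 6)² + 107/120·(t - 6)³.
With (t - 6) = 1: s(7) = 187/40.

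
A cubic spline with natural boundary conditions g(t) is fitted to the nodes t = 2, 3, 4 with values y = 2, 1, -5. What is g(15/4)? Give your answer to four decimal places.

-3.2070

Put m_i = g'' at the i-th knot. Here h = (1, 1) and Δ = (-1, -6), so the interior equations h_(i-1)·m_(i-1) + 2(h_(i-1)+h_i)·m_i + h_i·m_(i+1) = 6(Δ_i − Δ_(i-1)) read
  1·m_0 + 4·m_1 + 1·m_2 = 6(Δ_1 - Δ_0) = -30
Natural end conditions: m_0 = m_2 = 0.
Forward elimination and back-substitution give m_0 = 0, m_1 = -15/2, m_2 = 0.
On [3, 4], g(t) = 1 - 7/2·(t - 3) - 15/4·(t - 3)² + 5/4·(t - 3)³.
With (t - 3) = 3/4: g(15/4) = -821/256.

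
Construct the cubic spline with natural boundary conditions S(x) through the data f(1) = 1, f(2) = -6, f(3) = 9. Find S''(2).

Let M_i = S''(x_i). Step sizes h_i = 1, 1; slopes of the chords Δ_i = (y_(i+1) - y_i)/h_i = -7, 15.
  1·M_0 + 4·M_1 + 1·M_2 = 6(Δ_1 - Δ_0) = 132
Natural end conditions: M_0 = M_2 = 0.
Hence M_0 = 0, M_1 = 33, M_2 = 0.

33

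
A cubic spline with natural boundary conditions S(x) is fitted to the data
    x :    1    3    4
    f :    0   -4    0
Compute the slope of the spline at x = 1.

-4

Let σ_i = S''(x_i). Step sizes h_i = 2, 1; slopes of the chords Δ_i = (y_(i+1) - y_i)/h_i = -2, 4.
  2·σ_0 + 6·σ_1 + 1·σ_2 = 6(Δ_1 - Δ_0) = 36
Natural end conditions: σ_0 = σ_2 = 0.
Hence σ_0 = 0, σ_1 = 6, σ_2 = 0.
On [1, 3], S'(x) = b_0 + 2c_0·(x - 1) + 3d_0·(x - 1)² with b_0 = Δ_0 - h_0(2σ_0 + σ_1)/6 = -4, c_0 = σ_0/2 = 0, d_0 = (σ_1 - σ_0)/(6h_0) = 1/2. So S'(1) = -4.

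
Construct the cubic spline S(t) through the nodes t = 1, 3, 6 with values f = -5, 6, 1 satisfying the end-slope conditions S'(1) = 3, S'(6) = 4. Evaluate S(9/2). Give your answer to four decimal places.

2.8438

Write σ_i for S''(x_i). With h_i = 2, 3 and divided differences Δ_i = 11/2, -5/3, the continuity of S' gives the tridiagonal system
  2·σ_0 + 10·σ_1 + 3·σ_2 = 6(Δ_1 - Δ_0) = -43
Clamped end conditions give two more equations: 2h_0·σ_0 + h_0·σ_1 = 6(Δ_0 - S'(1)) = 15 and h_1·σ_1 + 2h_1·σ_2 = 6(S'(6) - Δ_1) = 34.
Hence σ_0 = 33/4, σ_1 = -9, σ_2 = 61/6.
On [3, 6], S(t) = 6 + 9/4·(t - 3) - 9/2·(t - 3)² + 115/108·(t - 3)³.
With (t - 3) = 3/2: S(9/2) = 91/32.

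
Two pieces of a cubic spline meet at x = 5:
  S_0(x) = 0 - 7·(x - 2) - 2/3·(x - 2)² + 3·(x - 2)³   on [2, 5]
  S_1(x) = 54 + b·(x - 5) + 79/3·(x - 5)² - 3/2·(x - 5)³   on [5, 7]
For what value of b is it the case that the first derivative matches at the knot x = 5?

S_0'(x) = -7 - 4/3·(x - 2) + 9·(x - 2)², so S_0'(5) = 70. On the right, S_1'(5) = b, so b = 70.

70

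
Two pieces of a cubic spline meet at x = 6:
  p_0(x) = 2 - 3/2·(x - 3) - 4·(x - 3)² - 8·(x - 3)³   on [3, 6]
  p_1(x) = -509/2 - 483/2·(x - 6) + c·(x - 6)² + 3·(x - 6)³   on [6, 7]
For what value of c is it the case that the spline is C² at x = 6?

-76

p_0''(x) = -8 - 48·(x - 3), so p_0''(6) = -152. On the right, p_1''(6) = 2c, so c = -76.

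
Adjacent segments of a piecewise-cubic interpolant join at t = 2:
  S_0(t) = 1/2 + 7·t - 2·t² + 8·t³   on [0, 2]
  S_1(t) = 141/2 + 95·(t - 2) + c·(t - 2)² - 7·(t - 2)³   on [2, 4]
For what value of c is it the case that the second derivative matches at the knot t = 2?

S_0''(t) = -4 + 48·t, so S_0''(2) = 92. On the right, S_1''(2) = 2c, so c = 46.

46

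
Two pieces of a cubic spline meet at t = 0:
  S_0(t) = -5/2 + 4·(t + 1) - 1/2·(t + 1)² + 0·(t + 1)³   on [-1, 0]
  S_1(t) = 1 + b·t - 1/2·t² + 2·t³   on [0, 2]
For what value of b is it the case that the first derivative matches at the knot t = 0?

S_0'(t) = 4 - 1·(t + 1) + 0·(t + 1)², so S_0'(0) = 3. On the right, S_1'(0) = b, so b = 3.

3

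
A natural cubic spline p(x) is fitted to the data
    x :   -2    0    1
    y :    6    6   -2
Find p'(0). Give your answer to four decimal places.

-5.3333

With M_i denoting the second derivative at x_i, h_i = 2, 1, and Δ_i = (y_(i+1) − y_i)/h_i = 0, -8:
  2·M_0 + 6·M_1 + 1·M_2 = 6(Δ_1 - Δ_0) = -48
Natural end conditions: M_0 = M_2 = 0.
Solving: M_0 = 0, M_1 = -8, M_2 = 0.
On [0, 1], p'(x) = b_1 + 2c_1·x + 3d_1·x² with b_1 = Δ_1 - h_1(2M_1 + M_2)/6 = -16/3, c_1 = M_1/2 = -4, d_1 = (M_2 - M_1)/(6h_1) = 4/3. So p'(0) = -16/3.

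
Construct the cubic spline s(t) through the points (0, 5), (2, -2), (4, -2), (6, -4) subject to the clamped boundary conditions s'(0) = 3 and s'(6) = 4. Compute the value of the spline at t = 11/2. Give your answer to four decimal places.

-4.9031

Write M_i for s''(x_i). With h_i = 2, 2, 2 and divided differences Δ_i = -7/2, 0, -1, the continuity of s' gives the tridiagonal system
  2·M_0 + 8·M_1 + 2·M_2 = 6(Δ_1 - Δ_0) = 21
  2·M_1 + 8·M_2 + 2·M_3 = 6(Δ_2 - Δ_1) = -6
Clamped end conditions give two more equations: 2h_0·M_0 + h_0·M_1 = 6(Δ_0 - s'(0)) = -39 and h_2·M_2 + 2h_2·M_3 = 6(s'(6) - Δ_2) = 30.
Hence M_0 = -401/30, M_1 = 217/30, M_2 = -76/15, M_3 = 301/30.
On [4, 6], s(t) = -2 - 29/30·(t - 4) - 38/15·(t - 4)² + 151/120·(t - 4)³.
With (t - 4) = 3/2: s(11/2) = -1569/320.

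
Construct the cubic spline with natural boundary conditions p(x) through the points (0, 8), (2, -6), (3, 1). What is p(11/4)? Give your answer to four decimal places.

-1.2969

Write M_i for p''(x_i). With h_i = 2, 1 and divided differences Δ_i = -7, 7, the continuity of p' gives the tridiagonal system
  2·M_0 + 6·M_1 + 1·M_2 = 6(Δ_1 - Δ_0) = 84
Natural end conditions: M_0 = M_2 = 0.
Solving: M_0 = 0, M_1 = 14, M_2 = 0.
On [2, 3], p(x) = -6 + 7/3·(x - 2) + 7·(x - 2)² - 7/3·(x - 2)³.
With (x - 2) = 3/4: p(11/4) = -83/64.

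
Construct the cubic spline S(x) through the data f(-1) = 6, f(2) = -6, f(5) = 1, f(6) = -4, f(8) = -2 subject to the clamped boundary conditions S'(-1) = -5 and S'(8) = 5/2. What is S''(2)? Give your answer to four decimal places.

5.8148

Let M_i = S''(x_i). Step sizes h_i = 3, 3, 1, 2; slopes of the chords Δ_i = (y_(i+1) - y_i)/h_i = -4, 7/3, -5, 1.
  3·M_0 + 12·M_1 + 3·M_2 = 6(Δ_1 - Δ_0) = 38
  3·M_1 + 8·M_2 + 1·M_3 = 6(Δ_2 - Δ_1) = -44
  1·M_2 + 6·M_3 + 2·M_4 = 6(Δ_3 - Δ_2) = 36
Clamped end conditions give two more equations: 2h_0·M_0 + h_0·M_1 = 6(Δ_0 - S'(-1)) = 6 and h_3·M_3 + 2h_3·M_4 = 6(S'(8) - Δ_3) = 9.
Solving the tridiagonal system: M_0 = -103/54, M_1 = 157/27, M_2 = -469/54, M_3 = 217/27, M_4 = -191/108.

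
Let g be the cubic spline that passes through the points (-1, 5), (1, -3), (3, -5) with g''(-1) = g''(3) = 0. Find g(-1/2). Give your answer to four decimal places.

2.6484

Let m_i = g''(x_i). Step sizes h_i = 2, 2; slopes of the chords Δ_i = (y_(i+1) - y_i)/h_i = -4, -1.
  2·m_0 + 8·m_1 + 2·m_2 = 6(Δ_1 - Δ_0) = 18
Natural end conditions: m_0 = m_2 = 0.
Solving the tridiagonal system: m_0 = 0, m_1 = 9/4, m_2 = 0.
On [-1, 1], g(t) = 5 - 19/4·(t + 1) + 0·(t + 1)² + 3/16·(t + 1)³.
With (t + 1) = 1/2: g(-1/2) = 339/128.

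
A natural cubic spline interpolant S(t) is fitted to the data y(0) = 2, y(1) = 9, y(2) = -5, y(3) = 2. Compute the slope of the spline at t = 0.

14

Let m_i = S''(x_i). Step sizes h_i = 1, 1, 1; slopes of the chords Δ_i = (y_(i+1) - y_i)/h_i = 7, -14, 7.
  1·m_0 + 4·m_1 + 1·m_2 = 6(Δ_1 - Δ_0) = -126
  1·m_1 + 4·m_2 + 1·m_3 = 6(Δ_2 - Δ_1) = 126
Natural end conditions: m_0 = m_3 = 0.
Solving: m_0 = 0, m_1 = -42, m_2 = 42, m_3 = 0.
On [0, 1], S'(t) = b_0 + 2c_0·t + 3d_0·t² with b_0 = Δ_0 - h_0(2m_0 + m_1)/6 = 14, c_0 = m_0/2 = 0, d_0 = (m_1 - m_0)/(6h_0) = -7. So S'(0) = 14.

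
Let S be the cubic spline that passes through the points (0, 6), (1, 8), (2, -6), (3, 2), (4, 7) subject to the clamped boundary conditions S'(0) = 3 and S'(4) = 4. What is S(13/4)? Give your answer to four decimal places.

Let σ_i = S''(x_i). Step sizes h_i = 1, 1, 1, 1; slopes of the chords Δ_i = (y_(i+1) - y_i)/h_i = 2, -14, 8, 5.
  1·σ_0 + 4·σ_1 + 1·σ_2 = 6(Δ_1 - Δ_0) = -96
  1·σ_1 + 4·σ_2 + 1·σ_3 = 6(Δ_2 - Δ_1) = 132
  1·σ_2 + 4·σ_3 + 1·σ_4 = 6(Δ_3 - Δ_2) = -18
Clamped end conditions give two more equations: 2h_0·σ_0 + h_0·σ_1 = 6(Δ_0 - S'(0)) = -6 and h_3·σ_3 + 2h_3·σ_4 = 6(S'(4) - Δ_3) = -6.
Solving the tridiagonal system: σ_0 = 239/14, σ_1 = -281/7, σ_2 = 95/2, σ_3 = -125/7, σ_4 = 83/14.
On [3, 4], S(x) = 2 + 279/28·(x - 3) - 125/14·(x - 3)² + 111/28·(x - 3)³.
With (x - 3) = 1/4: S(13/4) = 7159/1792.

3.9950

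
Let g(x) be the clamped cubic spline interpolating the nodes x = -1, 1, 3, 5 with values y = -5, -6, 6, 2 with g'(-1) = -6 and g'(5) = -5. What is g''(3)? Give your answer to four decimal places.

-7.0667

Put M_i = g'' at the i-th knot. Here h = (2, 2, 2) and Δ = (-1/2, 6, -2), so the interior equations h_(i-1)·M_(i-1) + 2(h_(i-1)+h_i)·M_i + h_i·M_(i+1) = 6(Δ_i − Δ_(i-1)) read
  2·M_0 + 8·M_1 + 2·M_2 = 6(Δ_1 - Δ_0) = 39
  2·M_1 + 8·M_2 + 2·M_3 = 6(Δ_2 - Δ_1) = -48
Clamped end conditions give two more equations: 2h_0·M_0 + h_0·M_1 = 6(Δ_0 - g'(-1)) = 33 and h_2·M_2 + 2h_2·M_3 = 6(g'(5) - Δ_2) = -18.
Solving the tridiagonal system: M_0 = 169/30, M_1 = 157/30, M_2 = -106/15, M_3 = -29/30.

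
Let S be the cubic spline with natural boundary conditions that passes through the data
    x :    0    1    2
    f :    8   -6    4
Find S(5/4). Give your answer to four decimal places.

Put σ_i = S'' at the i-th knot. Here h = (1, 1) and Δ = (-14, 10), so the interior equations h_(i-1)·σ_(i-1) + 2(h_(i-1)+h_i)·σ_i + h_i·σ_(i+1) = 6(Δ_i − Δ_(i-1)) read
  1·σ_0 + 4·σ_1 + 1·σ_2 = 6(Δ_1 - Δ_0) = 144
Natural end conditions: σ_0 = σ_2 = 0.
Solving the tridiagonal system: σ_0 = 0, σ_1 = 36, σ_2 = 0.
On [1, 2], S(x) = -6 - 2·(x - 1) + 18·(x - 1)² - 6·(x - 1)³.
With (x - 1) = 1/4: S(5/4) = -175/32.

-5.4688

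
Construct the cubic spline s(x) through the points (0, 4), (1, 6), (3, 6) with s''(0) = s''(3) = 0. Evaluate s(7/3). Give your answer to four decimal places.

Let M_i = s''(x_i). Step sizes h_i = 1, 2; slopes of the chords Δ_i = (y_(i+1) - y_i)/h_i = 2, 0.
  1·M_0 + 6·M_1 + 2·M_2 = 6(Δ_1 - Δ_0) = -12
Natural end conditions: M_0 = M_2 = 0.
Solving: M_0 = 0, M_1 = -2, M_2 = 0.
On [1, 3], s(x) = 6 + 4/3·(x - 1) - 1·(x - 1)² + 1/6·(x - 1)³.
With (x - 1) = 4/3: s(7/3) = 518/81.

6.3951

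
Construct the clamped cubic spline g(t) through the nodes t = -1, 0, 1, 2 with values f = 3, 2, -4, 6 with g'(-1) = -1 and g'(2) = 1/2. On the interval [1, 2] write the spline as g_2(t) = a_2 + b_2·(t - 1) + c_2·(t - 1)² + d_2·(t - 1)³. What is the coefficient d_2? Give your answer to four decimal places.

With M_i denoting the second derivative at x_i, h_i = 1, 1, 1, and Δ_i = (y_(i+1) − y_i)/h_i = -1, -6, 10:
  1·M_0 + 4·M_1 + 1·M_2 = 6(Δ_1 - Δ_0) = -30
  1·M_1 + 4·M_2 + 1·M_3 = 6(Δ_2 - Δ_1) = 96
Clamped end conditions give two more equations: 2h_0·M_0 + h_0·M_1 = 6(Δ_0 - g'(-1)) = 0 and h_2·M_2 + 2h_2·M_3 = 6(g'(2) - Δ_2) = -57.
Forward elimination and back-substitution give M_0 = 51/5, M_1 = -102/5, M_2 = 207/5, M_3 = -246/5.
On [1, 2], with g_2(t) = a_2 + b_2·(t - 1) + c_2·(t - 1)² + d_2·(t - 1)³: c_2 = M_2/2 = 207/10, d_2 = (M_3 - M_2)/(6h_2) = -151/10, b_2 = Δ_2 - h_2(2M_2 + M_3)/6 = 22/5.

-15.1000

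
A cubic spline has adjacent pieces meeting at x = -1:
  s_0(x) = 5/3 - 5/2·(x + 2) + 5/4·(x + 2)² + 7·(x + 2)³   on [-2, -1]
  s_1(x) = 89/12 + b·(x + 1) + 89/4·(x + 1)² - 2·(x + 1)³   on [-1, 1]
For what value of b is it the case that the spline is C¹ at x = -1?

s_0'(x) = -5/2 + 5/2·(x + 2) + 21·(x + 2)², so s_0'(-1) = 21. On the right, s_1'(-1) = b, so b = 21.

21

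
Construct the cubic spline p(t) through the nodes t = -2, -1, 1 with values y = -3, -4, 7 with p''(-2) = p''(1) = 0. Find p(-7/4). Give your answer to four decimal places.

-3.5039

Write m_i for p''(x_i). With h_i = 1, 2 and divided differences Δ_i = -1, 11/2, the continuity of p' gives the tridiagonal system
  1·m_0 + 6·m_1 + 2·m_2 = 6(Δ_1 - Δ_0) = 39
Natural end conditions: m_0 = m_2 = 0.
Solving the tridiagonal system: m_0 = 0, m_1 = 13/2, m_2 = 0.
On [-2, -1], p(t) = -3 - 25/12·(t + 2) + 0·(t + 2)² + 13/12·(t + 2)³.
With (t + 2) = 1/4: p(-7/4) = -897/256.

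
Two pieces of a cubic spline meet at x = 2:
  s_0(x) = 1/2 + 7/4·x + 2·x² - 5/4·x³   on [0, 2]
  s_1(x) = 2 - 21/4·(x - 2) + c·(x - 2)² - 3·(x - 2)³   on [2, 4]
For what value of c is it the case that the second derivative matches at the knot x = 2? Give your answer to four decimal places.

s_0''(x) = 4 - 15/2·x, so s_0''(2) = -11. On the right, s_1''(2) = 2c, so c = -11/2.

-5.5000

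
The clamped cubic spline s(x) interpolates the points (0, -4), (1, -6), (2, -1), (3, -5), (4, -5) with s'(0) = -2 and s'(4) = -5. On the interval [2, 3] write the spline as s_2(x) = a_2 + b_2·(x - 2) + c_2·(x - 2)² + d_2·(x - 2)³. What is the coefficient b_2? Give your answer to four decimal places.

0.5714

Write M_i for s''(x_i). With h_i = 1, 1, 1, 1 and divided differences Δ_i = -2, 5, -4, 0, the continuity of s' gives the tridiagonal system
  1·M_0 + 4·M_1 + 1·M_2 = 6(Δ_1 - Δ_0) = 42
  1·M_1 + 4·M_2 + 1·M_3 = 6(Δ_2 - Δ_1) = -54
  1·M_2 + 4·M_3 + 1·M_4 = 6(Δ_3 - Δ_2) = 24
Clamped end conditions give two more equations: 2h_0·M_0 + h_0·M_1 = 6(Δ_0 - s'(0)) = 0 and h_3·M_3 + 2h_3·M_4 = 6(s'(4) - Δ_3) = -30.
Forward elimination and back-substitution give M_0 = -129/14, M_1 = 129/7, M_2 = -45/2, M_3 = 123/7, M_4 = -333/14.
On [2, 3], with s_2(x) = a_2 + b_2·(x - 2) + c_2·(x - 2)² + d_2·(x - 2)³: c_2 = M_2/2 = -45/4, d_2 = (M_3 - M_2)/(6h_2) = 187/28, b_2 = Δ_2 - h_2(2M_2 + M_3)/6 = 4/7.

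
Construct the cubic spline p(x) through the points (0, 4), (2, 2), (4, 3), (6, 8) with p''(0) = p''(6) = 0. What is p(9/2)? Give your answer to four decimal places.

With m_i denoting the second derivative at x_i, h_i = 2, 2, 2, and Δ_i = (y_(i+1) − y_i)/h_i = -1, 1/2, 5/2:
  2·m_0 + 8·m_1 + 2·m_2 = 6(Δ_1 - Δ_0) = 9
  2·m_1 + 8·m_2 + 2·m_3 = 6(Δ_2 - Δ_1) = 12
Natural end conditions: m_0 = m_3 = 0.
Solving: m_0 = 0, m_1 = 4/5, m_2 = 13/10, m_3 = 0.
On [4, 6], p(x) = 3 + 49/30·(x - 4) + 13/20·(x - 4)² - 13/120·(x - 4)³.
With (x - 4) = 1/2: p(9/2) = 1269/320.

3.9656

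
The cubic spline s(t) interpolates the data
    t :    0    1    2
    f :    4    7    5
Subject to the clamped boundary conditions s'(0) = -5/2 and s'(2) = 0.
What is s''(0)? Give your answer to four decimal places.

With σ_i denoting the second derivative at x_i, h_i = 1, 1, and Δ_i = (y_(i+1) − y_i)/h_i = 3, -2:
  1·σ_0 + 4·σ_1 + 1·σ_2 = 6(Δ_1 - Δ_0) = -30
Clamped end conditions give two more equations: 2h_0·σ_0 + h_0·σ_1 = 6(Δ_0 - s'(0)) = 33 and h_1·σ_1 + 2h_1·σ_2 = 6(s'(2) - Δ_1) = 12.
Solving the tridiagonal system: σ_0 = 101/4, σ_1 = -35/2, σ_2 = 59/4.

25.2500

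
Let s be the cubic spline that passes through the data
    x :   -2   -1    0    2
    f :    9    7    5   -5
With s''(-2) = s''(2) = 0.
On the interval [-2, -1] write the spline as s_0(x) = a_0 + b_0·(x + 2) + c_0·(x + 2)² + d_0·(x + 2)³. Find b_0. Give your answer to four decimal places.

Let M_i = s''(x_i). Step sizes h_i = 1, 1, 2; slopes of the chords Δ_i = (y_(i+1) - y_i)/h_i = -2, -2, -5.
  1·M_0 + 4·M_1 + 1·M_2 = 6(Δ_1 - Δ_0) = 0
  1·M_1 + 6·M_2 + 2·M_3 = 6(Δ_2 - Δ_1) = -18
Natural end conditions: M_0 = M_3 = 0.
Forward elimination and back-substitution give M_0 = 0, M_1 = 18/23, M_2 = -72/23, M_3 = 0.
On [-2, -1], with s_0(x) = a_0 + b_0·(x + 2) + c_0·(x + 2)² + d_0·(x + 2)³: c_0 = M_0/2 = 0, d_0 = (M_1 - M_0)/(6h_0) = 3/23, b_0 = Δ_0 - h_0(2M_0 + M_1)/6 = -49/23.

-2.1304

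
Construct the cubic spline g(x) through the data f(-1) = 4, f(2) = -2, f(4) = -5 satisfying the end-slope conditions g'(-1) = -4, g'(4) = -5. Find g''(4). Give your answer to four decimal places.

-5.7500

Write σ_i for g''(x_i). With h_i = 3, 2 and divided differences Δ_i = -2, -3/2, the continuity of g' gives the tridiagonal system
  3·σ_0 + 10·σ_1 + 2·σ_2 = 6(Δ_1 - Δ_0) = 3
Clamped end conditions give two more equations: 2h_0·σ_0 + h_0·σ_1 = 6(Δ_0 - g'(-1)) = 12 and h_1·σ_1 + 2h_1·σ_2 = 6(g'(4) - Δ_1) = -21.
Forward elimination and back-substitution give σ_0 = 3/2, σ_1 = 1, σ_2 = -23/4.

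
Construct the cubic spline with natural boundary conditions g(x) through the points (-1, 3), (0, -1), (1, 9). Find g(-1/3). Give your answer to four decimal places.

-0.9630

Let M_i = g''(x_i). Step sizes h_i = 1, 1; slopes of the chords Δ_i = (y_(i+1) - y_i)/h_i = -4, 10.
  1·M_0 + 4·M_1 + 1·M_2 = 6(Δ_1 - Δ_0) = 84
Natural end conditions: M_0 = M_2 = 0.
Solving: M_0 = 0, M_1 = 21, M_2 = 0.
On [-1, 0], g(x) = 3 - 15/2·(x + 1) + 0·(x + 1)² + 7/2·(x + 1)³.
With (x + 1) = 2/3: g(-1/3) = -26/27.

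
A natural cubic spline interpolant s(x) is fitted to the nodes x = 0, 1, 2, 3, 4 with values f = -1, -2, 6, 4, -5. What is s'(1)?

Let σ_i = s''(x_i). Step sizes h_i = 1, 1, 1, 1; slopes of the chords Δ_i = (y_(i+1) - y_i)/h_i = -1, 8, -2, -9.
  1·σ_0 + 4·σ_1 + 1·σ_2 = 6(Δ_1 - Δ_0) = 54
  1·σ_1 + 4·σ_2 + 1·σ_3 = 6(Δ_2 - Δ_1) = -60
  1·σ_2 + 4·σ_3 + 1·σ_4 = 6(Δ_3 - Δ_2) = -42
Natural end conditions: σ_0 = σ_4 = 0.
Solving the tridiagonal system: σ_0 = 0, σ_1 = 18, σ_2 = -18, σ_3 = -6, σ_4 = 0.
On [1, 2], s'(x) = b_1 + 2c_1·(x - 1) + 3d_1·(x - 1)² with b_1 = Δ_1 - h_1(2σ_1 + σ_2)/6 = 5, c_1 = σ_1/2 = 9, d_1 = (σ_2 - σ_1)/(6h_1) = -6. So s'(1) = 5.

5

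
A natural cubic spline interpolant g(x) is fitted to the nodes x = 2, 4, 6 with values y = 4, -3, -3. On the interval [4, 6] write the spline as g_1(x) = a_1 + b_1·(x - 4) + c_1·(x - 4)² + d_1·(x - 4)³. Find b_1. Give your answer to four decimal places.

-1.7500

Write M_i for g''(x_i). With h_i = 2, 2 and divided differences Δ_i = -7/2, 0, the continuity of g' gives the tridiagonal system
  2·M_0 + 8·M_1 + 2·M_2 = 6(Δ_1 - Δ_0) = 21
Natural end conditions: M_0 = M_2 = 0.
Solving: M_0 = 0, M_1 = 21/8, M_2 = 0.
On [4, 6], with g_1(x) = a_1 + b_1·(x - 4) + c_1·(x - 4)² + d_1·(x - 4)³: c_1 = M_1/2 = 21/16, d_1 = (M_2 - M_1)/(6h_1) = -7/32, b_1 = Δ_1 - h_1(2M_1 + M_2)/6 = -7/4.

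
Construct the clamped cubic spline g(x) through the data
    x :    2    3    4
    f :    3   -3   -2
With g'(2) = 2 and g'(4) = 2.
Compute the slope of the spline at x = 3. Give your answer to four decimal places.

-4.7500

Write M_i for g''(x_i). With h_i = 1, 1 and divided differences Δ_i = -6, 1, the continuity of g' gives the tridiagonal system
  1·M_0 + 4·M_1 + 1·M_2 = 6(Δ_1 - Δ_0) = 42
Clamped end conditions give two more equations: 2h_0·M_0 + h_0·M_1 = 6(Δ_0 - g'(2)) = -48 and h_1·M_1 + 2h_1·M_2 = 6(g'(4) - Δ_1) = 6.
Solving the tridiagonal system: M_0 = -69/2, M_1 = 21, M_2 = -15/2.
On [3, 4], g'(x) = b_1 + 2c_1·(x - 3) + 3d_1·(x - 3)² with b_1 = Δ_1 - h_1(2M_1 + M_2)/6 = -19/4, c_1 = M_1/2 = 21/2, d_1 = (M_2 - M_1)/(6h_1) = -19/4. So g'(3) = -19/4.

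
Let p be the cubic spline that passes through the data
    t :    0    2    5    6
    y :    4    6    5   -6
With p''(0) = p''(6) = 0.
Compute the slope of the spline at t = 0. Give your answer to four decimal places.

Write M_i for p''(x_i). With h_i = 2, 3, 1 and divided differences Δ_i = 1, -1/3, -11, the continuity of p' gives the tridiagonal system
  2·M_0 + 10·M_1 + 3·M_2 = 6(Δ_1 - Δ_0) = -8
  3·M_1 + 8·M_2 + 1·M_3 = 6(Δ_2 - Δ_1) = -64
Natural end conditions: M_0 = M_3 = 0.
Solving the tridiagonal system: M_0 = 0, M_1 = 128/71, M_2 = -616/71, M_3 = 0.
On [0, 2], p'(t) = b_0 + 2c_0·t + 3d_0·t² with b_0 = Δ_0 - h_0(2M_0 + M_1)/6 = 85/213, c_0 = M_0/2 = 0, d_0 = (M_1 - M_0)/(6h_0) = 32/213. So p'(0) = 85/213.

0.3991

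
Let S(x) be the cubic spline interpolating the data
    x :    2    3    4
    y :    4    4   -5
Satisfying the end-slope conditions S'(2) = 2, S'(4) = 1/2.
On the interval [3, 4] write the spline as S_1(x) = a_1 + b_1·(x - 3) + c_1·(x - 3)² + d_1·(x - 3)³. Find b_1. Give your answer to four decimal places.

Write M_i for S''(x_i). With h_i = 1, 1 and divided differences Δ_i = 0, -9, the continuity of S' gives the tridiagonal system
  1·M_0 + 4·M_1 + 1·M_2 = 6(Δ_1 - Δ_0) = -54
Clamped end conditions give two more equations: 2h_0·M_0 + h_0·M_1 = 6(Δ_0 - S'(2)) = -12 and h_1·M_1 + 2h_1·M_2 = 6(S'(4) - Δ_1) = 57.
Solving: M_0 = 27/4, M_1 = -51/2, M_2 = 165/4.
On [3, 4], with S_1(x) = a_1 + b_1·(x - 3) + c_1·(x - 3)² + d_1·(x - 3)³: c_1 = M_1/2 = -51/4, d_1 = (M_2 - M_1)/(6h_1) = 89/8, b_1 = Δ_1 - h_1(2M_1 + M_2)/6 = -59/8.

-7.3750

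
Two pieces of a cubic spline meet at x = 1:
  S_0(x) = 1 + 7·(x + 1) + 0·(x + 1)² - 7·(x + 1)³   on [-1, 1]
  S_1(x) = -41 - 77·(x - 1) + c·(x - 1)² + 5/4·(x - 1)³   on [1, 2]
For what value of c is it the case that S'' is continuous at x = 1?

S_0''(x) = 0 - 42·(x + 1), so S_0''(1) = -84. On the right, S_1''(1) = 2c, so c = -42.

-42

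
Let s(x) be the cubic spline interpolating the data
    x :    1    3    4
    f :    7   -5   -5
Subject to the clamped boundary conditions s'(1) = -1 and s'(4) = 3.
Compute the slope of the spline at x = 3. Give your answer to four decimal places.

Put σ_i = s'' at the i-th knot. Here h = (2, 1) and Δ = (-6, 0), so the interior equations h_(i-1)·σ_(i-1) + 2(h_(i-1)+h_i)·σ_i + h_i·σ_(i+1) = 6(Δ_i − Δ_(i-1)) read
  2·σ_0 + 6·σ_1 + 1·σ_2 = 6(Δ_1 - Δ_0) = 36
Clamped end conditions give two more equations: 2h_0·σ_0 + h_0·σ_1 = 6(Δ_0 - s'(1)) = -30 and h_1·σ_1 + 2h_1·σ_2 = 6(s'(4) - Δ_1) = 18.
Forward elimination and back-substitution give σ_0 = -73/6, σ_1 = 28/3, σ_2 = 13/3.
On [3, 4], s'(x) = b_1 + 2c_1·(x - 3) + 3d_1·(x - 3)² with b_1 = Δ_1 - h_1(2σ_1 + σ_2)/6 = -23/6, c_1 = σ_1/2 = 14/3, d_1 = (σ_2 - σ_1)/(6h_1) = -5/6. So s'(3) = -23/6.

-3.8333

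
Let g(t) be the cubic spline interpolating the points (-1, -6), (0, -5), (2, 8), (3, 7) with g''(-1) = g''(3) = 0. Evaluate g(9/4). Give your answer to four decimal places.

8.3242

With M_i denoting the second derivative at x_i, h_i = 1, 2, 1, and Δ_i = (y_(i+1) − y_i)/h_i = 1, 13/2, -1:
  1·M_0 + 6·M_1 + 2·M_2 = 6(Δ_1 - Δ_0) = 33
  2·M_1 + 6·M_2 + 1·M_3 = 6(Δ_2 - Δ_1) = -45
Natural end conditions: M_0 = M_3 = 0.
Forward elimination and back-substitution give M_0 = 0, M_1 = 9, M_2 = -21/2, M_3 = 0.
On [2, 3], g(t) = 8 + 5/2·(t - 2) - 21/4·(t - 2)² + 7/4·(t - 2)³.
With (t - 2) = 1/4: g(9/4) = 2131/256.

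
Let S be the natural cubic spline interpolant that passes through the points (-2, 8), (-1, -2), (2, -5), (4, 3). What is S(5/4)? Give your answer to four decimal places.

Write m_i for S''(x_i). With h_i = 1, 3, 2 and divided differences Δ_i = -10, -1, 4, the continuity of S' gives the tridiagonal system
  1·m_0 + 8·m_1 + 3·m_2 = 6(Δ_1 - Δ_0) = 54
  3·m_1 + 10·m_2 + 2·m_3 = 6(Δ_2 - Δ_1) = 30
Natural end conditions: m_0 = m_3 = 0.
Solving: m_0 = 0, m_1 = 450/71, m_2 = 78/71, m_3 = 0.
On [-1, 2], S(x) = -2 - 560/71·(x + 1) + 225/71·(x + 1)² - 62/213·(x + 1)³.
With (x + 1) = 9/4: S(5/4) = -15947/2272.

-7.0189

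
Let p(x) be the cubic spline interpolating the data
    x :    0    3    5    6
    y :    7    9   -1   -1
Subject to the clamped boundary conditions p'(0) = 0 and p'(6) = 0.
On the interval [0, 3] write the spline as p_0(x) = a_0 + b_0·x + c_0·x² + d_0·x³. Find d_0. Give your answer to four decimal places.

-0.5400

Write σ_i for p''(x_i). With h_i = 3, 2, 1 and divided differences Δ_i = 2/3, -5, 0, the continuity of p' gives the tridiagonal system
  3·σ_0 + 10·σ_1 + 2·σ_2 = 6(Δ_1 - Δ_0) = -34
  2·σ_1 + 6·σ_2 + 1·σ_3 = 6(Δ_2 - Δ_1) = 30
Clamped end conditions give two more equations: 2h_0·σ_0 + h_0·σ_1 = 6(Δ_0 - p'(0)) = 4 and h_2·σ_2 + 2h_2·σ_3 = 6(p'(6) - Δ_2) = 0.
Forward elimination and back-substitution give σ_0 = 70/19, σ_1 = -344/57, σ_2 = 436/57, σ_3 = -218/57.
On [0, 3], with p_0(x) = a_0 + b_0·x + c_0·x² + d_0·x³: c_0 = σ_0/2 = 35/19, d_0 = (σ_1 - σ_0)/(6h_0) = -277/513, b_0 = Δ_0 - h_0(2σ_0 + σ_1)/6 = 0.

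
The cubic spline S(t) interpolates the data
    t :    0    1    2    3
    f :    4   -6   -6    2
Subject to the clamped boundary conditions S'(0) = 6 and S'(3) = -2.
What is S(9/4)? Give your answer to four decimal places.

With M_i denoting the second derivative at x_i, h_i = 1, 1, 1, and Δ_i = (y_(i+1) − y_i)/h_i = -10, 0, 8:
  1·M_0 + 4·M_1 + 1·M_2 = 6(Δ_1 - Δ_0) = 60
  1·M_1 + 4·M_2 + 1·M_3 = 6(Δ_2 - Δ_1) = 48
Clamped end conditions give two more equations: 2h_0·M_0 + h_0·M_1 = 6(Δ_0 - S'(0)) = -96 and h_2·M_2 + 2h_2·M_3 = 6(S'(3) - Δ_2) = -60.
Solving: M_0 = -184/3, M_1 = 80/3, M_2 = 44/3, M_3 = -112/3.
On [2, 3], S(t) = -6 + 28/3·(t - 2) + 22/3·(t - 2)² - 26/3·(t - 2)³.
With (t - 2) = 1/4: S(9/4) = -107/32.

-3.3438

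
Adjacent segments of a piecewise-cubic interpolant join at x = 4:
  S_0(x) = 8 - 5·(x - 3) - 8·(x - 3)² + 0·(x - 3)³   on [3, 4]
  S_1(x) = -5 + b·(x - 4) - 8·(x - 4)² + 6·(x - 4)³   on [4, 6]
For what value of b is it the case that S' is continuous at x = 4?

S_0'(x) = -5 - 16·(x - 3) + 0·(x - 3)², so S_0'(4) = -21. On the right, S_1'(4) = b, so b = -21.

-21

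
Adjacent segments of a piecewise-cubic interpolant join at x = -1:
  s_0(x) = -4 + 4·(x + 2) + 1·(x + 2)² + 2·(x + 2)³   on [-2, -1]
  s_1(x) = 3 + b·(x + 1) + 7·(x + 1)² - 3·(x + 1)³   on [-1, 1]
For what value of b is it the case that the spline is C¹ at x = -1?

s_0'(x) = 4 + 2·(x + 2) + 6·(x + 2)², so s_0'(-1) = 12. On the right, s_1'(-1) = b, so b = 12.

12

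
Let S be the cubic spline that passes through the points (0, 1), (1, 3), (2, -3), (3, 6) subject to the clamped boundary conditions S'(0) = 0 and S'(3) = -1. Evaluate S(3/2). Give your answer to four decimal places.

-0.9167

Put M_i = S'' at the i-th knot. Here h = (1, 1, 1) and Δ = (2, -6, 9), so the interior equations h_(i-1)·M_(i-1) + 2(h_(i-1)+h_i)·M_i + h_i·M_(i+1) = 6(Δ_i − Δ_(i-1)) read
  1·M_0 + 4·M_1 + 1·M_2 = 6(Δ_1 - Δ_0) = -48
  1·M_1 + 4·M_2 + 1·M_3 = 6(Δ_2 - Δ_1) = 90
Clamped end conditions give two more equations: 2h_0·M_0 + h_0·M_1 = 6(Δ_0 - S'(0)) = 12 and h_2·M_2 + 2h_2·M_3 = 6(S'(3) - Δ_2) = -60.
Solving the tridiagonal system: M_0 = 296/15, M_1 = -412/15, M_2 = 632/15, M_3 = -766/15.
On [1, 2], S(x) = 3 - 58/15·(x - 1) - 206/15·(x - 1)² + 58/5·(x - 1)³.
With (x - 1) = 1/2: S(3/2) = -11/12.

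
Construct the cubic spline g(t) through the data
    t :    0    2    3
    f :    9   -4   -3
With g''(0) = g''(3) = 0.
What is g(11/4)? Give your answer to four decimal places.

Put M_i = g'' at the i-th knot. Here h = (2, 1) and Δ = (-13/2, 1), so the interior equations h_(i-1)·M_(i-1) + 2(h_(i-1)+h_i)·M_i + h_i·M_(i+1) = 6(Δ_i − Δ_(i-1)) read
  2·M_0 + 6·M_1 + 1·M_2 = 6(Δ_1 - Δ_0) = 45
Natural end conditions: M_0 = M_2 = 0.
Hence M_0 = 0, M_1 = 15/2, M_2 = 0.
On [2, 3], g(t) = -4 - 3/2·(t - 2) + 15/4·(t - 2)² - 5/4·(t - 2)³.
With (t - 2) = 3/4: g(11/4) = -907/256.

-3.5430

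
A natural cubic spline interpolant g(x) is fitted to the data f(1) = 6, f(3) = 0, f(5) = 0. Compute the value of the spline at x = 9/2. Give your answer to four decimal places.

With σ_i denoting the second derivative at x_i, h_i = 2, 2, and Δ_i = (y_(i+1) − y_i)/h_i = -3, 0:
  2·σ_0 + 8·σ_1 + 2·σ_2 = 6(Δ_1 - Δ_0) = 18
Natural end conditions: σ_0 = σ_2 = 0.
Hence σ_0 = 0, σ_1 = 9/4, σ_2 = 0.
On [3, 5], g(x) = 0 - 3/2·(x - 3) + 9/8·(x - 3)² - 3/16·(x - 3)³.
With (x - 3) = 3/2: g(9/2) = -45/128.

-0.3516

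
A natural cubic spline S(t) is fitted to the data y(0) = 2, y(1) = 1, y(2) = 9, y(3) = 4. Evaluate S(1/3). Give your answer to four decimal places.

0.6988

Put M_i = S'' at the i-th knot. Here h = (1, 1, 1) and Δ = (-1, 8, -5), so the interior equations h_(i-1)·M_(i-1) + 2(h_(i-1)+h_i)·M_i + h_i·M_(i+1) = 6(Δ_i − Δ_(i-1)) read
  1·M_0 + 4·M_1 + 1·M_2 = 6(Δ_1 - Δ_0) = 54
  1·M_1 + 4·M_2 + 1·M_3 = 6(Δ_2 - Δ_1) = -78
Natural end conditions: M_0 = M_3 = 0.
Hence M_0 = 0, M_1 = 98/5, M_2 = -122/5, M_3 = 0.
On [0, 1], S(t) = 2 - 64/15·t + 0·t² + 49/15·t³.
With t = 1/3: S(1/3) = 283/405.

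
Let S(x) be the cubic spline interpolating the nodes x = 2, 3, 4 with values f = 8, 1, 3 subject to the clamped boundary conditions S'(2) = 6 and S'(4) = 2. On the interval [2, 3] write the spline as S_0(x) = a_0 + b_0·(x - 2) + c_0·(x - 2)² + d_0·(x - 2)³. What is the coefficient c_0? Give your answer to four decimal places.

Put σ_i = S'' at the i-th knot. Here h = (1, 1) and Δ = (-7, 2), so the interior equations h_(i-1)·σ_(i-1) + 2(h_(i-1)+h_i)·σ_i + h_i·σ_(i+1) = 6(Δ_i − Δ_(i-1)) read
  1·σ_0 + 4·σ_1 + 1·σ_2 = 6(Δ_1 - Δ_0) = 54
Clamped end conditions give two more equations: 2h_0·σ_0 + h_0·σ_1 = 6(Δ_0 - S'(2)) = -78 and h_1·σ_1 + 2h_1·σ_2 = 6(S'(4) - Δ_1) = 0.
Hence σ_0 = -109/2, σ_1 = 31, σ_2 = -31/2.
On [2, 3], with S_0(x) = a_0 + b_0·(x - 2) + c_0·(x - 2)² + d_0·(x - 2)³: c_0 = σ_0/2 = -109/4, d_0 = (σ_1 - σ_0)/(6h_0) = 57/4, b_0 = Δ_0 - h_0(2σ_0 + σ_1)/6 = 6.

-27.2500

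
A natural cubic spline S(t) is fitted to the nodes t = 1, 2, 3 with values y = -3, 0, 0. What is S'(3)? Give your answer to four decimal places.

-0.7500

Let σ_i = S''(x_i). Step sizes h_i = 1, 1; slopes of the chords Δ_i = (y_(i+1) - y_i)/h_i = 3, 0.
  1·σ_0 + 4·σ_1 + 1·σ_2 = 6(Δ_1 - Δ_0) = -18
Natural end conditions: σ_0 = σ_2 = 0.
Solving the tridiagonal system: σ_0 = 0, σ_1 = -9/2, σ_2 = 0.
On [2, 3], S'(t) = b_1 + 2c_1·(t - 2) + 3d_1·(t - 2)² with b_1 = Δ_1 - h_1(2σ_1 + σ_2)/6 = 3/2, c_1 = σ_1/2 = -9/4, d_1 = (σ_2 - σ_1)/(6h_1) = 3/4. So S'(3) = -3/4.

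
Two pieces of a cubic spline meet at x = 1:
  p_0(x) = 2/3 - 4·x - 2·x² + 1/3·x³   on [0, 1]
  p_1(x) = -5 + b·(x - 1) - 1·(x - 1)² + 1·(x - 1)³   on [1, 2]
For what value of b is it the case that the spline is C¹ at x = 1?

-7

p_0'(x) = -4 - 4·x + 1·x², so p_0'(1) = -7. On the right, p_1'(1) = b, so b = -7.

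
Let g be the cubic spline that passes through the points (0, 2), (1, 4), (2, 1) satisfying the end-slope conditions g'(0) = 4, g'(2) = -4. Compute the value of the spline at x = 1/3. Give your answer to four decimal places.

Let σ_i = g''(x_i). Step sizes h_i = 1, 1; slopes of the chords Δ_i = (y_(i+1) - y_i)/h_i = 2, -3.
  1·σ_0 + 4·σ_1 + 1·σ_2 = 6(Δ_1 - Δ_0) = -30
Clamped end conditions give two more equations: 2h_0·σ_0 + h_0·σ_1 = 6(Δ_0 - g'(0)) = -12 and h_1·σ_1 + 2h_1·σ_2 = 6(g'(2) - Δ_1) = -6.
Solving: σ_0 = -5/2, σ_1 = -7, σ_2 = 1/2.
On [0, 1], g(x) = 2 + 4·x - 5/4·x² - 3/4·x³.
With x = 1/3: g(1/3) = 19/6.

3.1667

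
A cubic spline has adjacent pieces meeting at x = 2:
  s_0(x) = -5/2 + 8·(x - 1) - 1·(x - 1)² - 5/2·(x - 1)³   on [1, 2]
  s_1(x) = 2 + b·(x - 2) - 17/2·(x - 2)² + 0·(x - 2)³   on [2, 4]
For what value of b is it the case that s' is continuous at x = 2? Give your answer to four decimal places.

-1.5000

s_0'(x) = 8 - 2·(x - 1) - 15/2·(x - 1)², so s_0'(2) = -3/2. On the right, s_1'(2) = b, so b = -3/2.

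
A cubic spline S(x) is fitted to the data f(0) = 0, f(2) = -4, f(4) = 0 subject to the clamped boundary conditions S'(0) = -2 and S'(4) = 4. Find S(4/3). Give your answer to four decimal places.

Let σ_i = S''(x_i). Step sizes h_i = 2, 2; slopes of the chords Δ_i = (y_(i+1) - y_i)/h_i = -2, 2.
  2·σ_0 + 8·σ_1 + 2·σ_2 = 6(Δ_1 - Δ_0) = 24
Clamped end conditions give two more equations: 2h_0·σ_0 + h_0·σ_1 = 6(Δ_0 - S'(0)) = 0 and h_1·σ_1 + 2h_1·σ_2 = 6(S'(4) - Δ_1) = 12.
Forward elimination and back-substitution give σ_0 = -3/2, σ_1 = 3, σ_2 = 3/2.
On [0, 2], S(x) = 0 - 2·x - 3/4·x² + 3/8·x³.
With x = 4/3: S(4/3) = -28/9.

-3.1111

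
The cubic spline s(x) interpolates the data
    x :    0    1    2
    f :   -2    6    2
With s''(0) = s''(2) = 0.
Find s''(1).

Let σ_i = s''(x_i). Step sizes h_i = 1, 1; slopes of the chords Δ_i = (y_(i+1) - y_i)/h_i = 8, -4.
  1·σ_0 + 4·σ_1 + 1·σ_2 = 6(Δ_1 - Δ_0) = -72
Natural end conditions: σ_0 = σ_2 = 0.
Solving the tridiagonal system: σ_0 = 0, σ_1 = -18, σ_2 = 0.

-18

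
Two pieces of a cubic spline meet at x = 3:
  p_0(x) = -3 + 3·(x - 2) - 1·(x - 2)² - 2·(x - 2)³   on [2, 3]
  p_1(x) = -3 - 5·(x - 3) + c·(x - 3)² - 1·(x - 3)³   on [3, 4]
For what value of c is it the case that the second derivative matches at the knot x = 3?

p_0''(x) = -2 - 12·(x - 2), so p_0''(3) = -14. On the right, p_1''(3) = 2c, so c = -7.

-7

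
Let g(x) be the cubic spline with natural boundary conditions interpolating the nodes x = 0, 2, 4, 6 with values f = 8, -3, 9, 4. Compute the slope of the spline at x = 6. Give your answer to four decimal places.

-5.5333

Put M_i = g'' at the i-th knot. Here h = (2, 2, 2) and Δ = (-11/2, 6, -5/2), so the interior equations h_(i-1)·M_(i-1) + 2(h_(i-1)+h_i)·M_i + h_i·M_(i+1) = 6(Δ_i − Δ_(i-1)) read
  2·M_0 + 8·M_1 + 2·M_2 = 6(Δ_1 - Δ_0) = 69
  2·M_1 + 8·M_2 + 2·M_3 = 6(Δ_2 - Δ_1) = -51
Natural end conditions: M_0 = M_3 = 0.
Hence M_0 = 0, M_1 = 109/10, M_2 = -91/10, M_3 = 0.
On [4, 6], g'(x) = b_2 + 2c_2·(x - 4) + 3d_2·(x - 4)² with b_2 = Δ_2 - h_2(2M_2 + M_3)/6 = 107/30, c_2 = M_2/2 = -91/20, d_2 = (M_3 - M_2)/(6h_2) = 91/120. So g'(6) = -83/15.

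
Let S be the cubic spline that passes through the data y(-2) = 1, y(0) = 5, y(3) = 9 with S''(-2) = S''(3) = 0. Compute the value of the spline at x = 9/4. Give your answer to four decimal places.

Write M_i for S''(x_i). With h_i = 2, 3 and divided differences Δ_i = 2, 4/3, the continuity of S' gives the tridiagonal system
  2·M_0 + 10·M_1 + 3·M_2 = 6(Δ_1 - Δ_0) = -4
Natural end conditions: M_0 = M_2 = 0.
Hence M_0 = 0, M_1 = -2/5, M_2 = 0.
On [0, 3], S(x) = 5 + 26/15·x - 1/5·x² + 1/45·x³.
With x = 9/4: S(9/4) = 521/64.

8.1406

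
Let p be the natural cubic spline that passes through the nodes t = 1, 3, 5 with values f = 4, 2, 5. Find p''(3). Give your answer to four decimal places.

With σ_i denoting the second derivative at x_i, h_i = 2, 2, and Δ_i = (y_(i+1) − y_i)/h_i = -1, 3/2:
  2·σ_0 + 8·σ_1 + 2·σ_2 = 6(Δ_1 - Δ_0) = 15
Natural end conditions: σ_0 = σ_2 = 0.
Forward elimination and back-substitution give σ_0 = 0, σ_1 = 15/8, σ_2 = 0.

1.8750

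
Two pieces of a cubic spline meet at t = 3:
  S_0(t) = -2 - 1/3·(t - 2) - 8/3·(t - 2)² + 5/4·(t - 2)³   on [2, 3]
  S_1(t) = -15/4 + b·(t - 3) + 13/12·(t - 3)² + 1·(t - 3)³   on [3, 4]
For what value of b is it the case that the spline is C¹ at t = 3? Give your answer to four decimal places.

S_0'(t) = -1/3 - 16/3·(t - 2) + 15/4·(t - 2)², so S_0'(3) = -23/12. On the right, S_1'(3) = b, so b = -23/12.

-1.9167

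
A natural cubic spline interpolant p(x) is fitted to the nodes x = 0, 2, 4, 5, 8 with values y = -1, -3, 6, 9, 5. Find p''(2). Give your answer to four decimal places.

4.7762

Write m_i for p''(x_i). With h_i = 2, 2, 1, 3 and divided differences Δ_i = -1, 9/2, 3, -4/3, the continuity of p' gives the tridiagonal system
  2·m_0 + 8·m_1 + 2·m_2 = 6(Δ_1 - Δ_0) = 33
  2·m_1 + 6·m_2 + 1·m_3 = 6(Δ_2 - Δ_1) = -9
  1·m_2 + 8·m_3 + 3·m_4 = 6(Δ_3 - Δ_2) = -26
Natural end conditions: m_0 = m_4 = 0.
Forward elimination and back-substitution give m_0 = 0, m_1 = 1643/344, m_2 = -112/43, m_3 = -503/172, m_4 = 0.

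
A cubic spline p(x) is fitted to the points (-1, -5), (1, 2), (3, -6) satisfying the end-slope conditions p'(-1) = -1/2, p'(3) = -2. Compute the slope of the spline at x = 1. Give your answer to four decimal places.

0.2500

Put m_i = p'' at the i-th knot. Here h = (2, 2) and Δ = (7/2, -4), so the interior equations h_(i-1)·m_(i-1) + 2(h_(i-1)+h_i)·m_i + h_i·m_(i+1) = 6(Δ_i − Δ_(i-1)) read
  2·m_0 + 8·m_1 + 2·m_2 = 6(Δ_1 - Δ_0) = -45
Clamped end conditions give two more equations: 2h_0·m_0 + h_0·m_1 = 6(Δ_0 - p'(-1)) = 24 and h_1·m_1 + 2h_1·m_2 = 6(p'(3) - Δ_1) = 12.
Forward elimination and back-substitution give m_0 = 45/4, m_1 = -21/2, m_2 = 33/4.
On [1, 3], p'(x) = b_1 + 2c_1·(x - 1) + 3d_1·(x - 1)² with b_1 = Δ_1 - h_1(2m_1 + m_2)/6 = 1/4, c_1 = m_1/2 = -21/4, d_1 = (m_2 - m_1)/(6h_1) = 25/16. So p'(1) = 1/4.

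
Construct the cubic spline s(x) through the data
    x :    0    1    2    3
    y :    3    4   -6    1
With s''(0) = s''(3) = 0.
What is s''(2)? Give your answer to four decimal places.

31.6000

With σ_i denoting the second derivative at x_i, h_i = 1, 1, 1, and Δ_i = (y_(i+1) − y_i)/h_i = 1, -10, 7:
  1·σ_0 + 4·σ_1 + 1·σ_2 = 6(Δ_1 - Δ_0) = -66
  1·σ_1 + 4·σ_2 + 1·σ_3 = 6(Δ_2 - Δ_1) = 102
Natural end conditions: σ_0 = σ_3 = 0.
Hence σ_0 = 0, σ_1 = -122/5, σ_2 = 158/5, σ_3 = 0.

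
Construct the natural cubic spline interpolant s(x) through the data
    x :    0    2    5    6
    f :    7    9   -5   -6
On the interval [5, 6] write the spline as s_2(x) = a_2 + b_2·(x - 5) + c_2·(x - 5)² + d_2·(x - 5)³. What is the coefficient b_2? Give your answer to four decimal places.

-2.5117

With σ_i denoting the second derivative at x_i, h_i = 2, 3, 1, and Δ_i = (y_(i+1) − y_i)/h_i = 1, -14/3, -1:
  2·σ_0 + 10·σ_1 + 3·σ_2 = 6(Δ_1 - Δ_0) = -34
  3·σ_1 + 8·σ_2 + 1·σ_3 = 6(Δ_2 - Δ_1) = 22
Natural end conditions: σ_0 = σ_3 = 0.
Solving: σ_0 = 0, σ_1 = -338/71, σ_2 = 322/71, σ_3 = 0.
On [5, 6], with s_2(x) = a_2 + b_2·(x - 5) + c_2·(x - 5)² + d_2·(x - 5)³: c_2 = σ_2/2 = 161/71, d_2 = (σ_3 - σ_2)/(6h_2) = -161/213, b_2 = Δ_2 - h_2(2σ_2 + σ_3)/6 = -535/213.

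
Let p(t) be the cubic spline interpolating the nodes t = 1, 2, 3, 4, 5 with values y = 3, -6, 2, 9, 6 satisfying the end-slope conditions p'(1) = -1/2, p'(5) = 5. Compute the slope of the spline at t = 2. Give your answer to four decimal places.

Let M_i = p''(x_i). Step sizes h_i = 1, 1, 1, 1; slopes of the chords Δ_i = (y_(i+1) - y_i)/h_i = -9, 8, 7, -3.
  1·M_0 + 4·M_1 + 1·M_2 = 6(Δ_1 - Δ_0) = 102
  1·M_1 + 4·M_2 + 1·M_3 = 6(Δ_2 - Δ_1) = -6
  1·M_2 + 4·M_3 + 1·M_4 = 6(Δ_3 - Δ_2) = -60
Clamped end conditions give two more equations: 2h_0·M_0 + h_0·M_1 = 6(Δ_0 - p'(1)) = -51 and h_3·M_3 + 2h_3·M_4 = 6(p'(5) - Δ_3) = 48.
Forward elimination and back-substitution give M_0 = -2491/56, M_1 = 1063/28, M_2 = -43/8, M_3 = -629/28, M_4 = 1973/56.
On [2, 3], p'(t) = b_1 + 2c_1·(t - 2) + 3d_1·(t - 2)² with b_1 = Δ_1 - h_1(2M_1 + M_2)/6 = -421/112, c_1 = M_1/2 = 1063/56, d_1 = (M_2 - M_1)/(6h_1) = -809/112. So p'(2) = -421/112.

-3.7589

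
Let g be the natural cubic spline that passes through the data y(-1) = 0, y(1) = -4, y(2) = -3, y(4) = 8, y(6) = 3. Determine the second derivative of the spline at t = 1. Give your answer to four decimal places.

Put m_i = g'' at the i-th knot. Here h = (2, 1, 2, 2) and Δ = (-2, 1, 11/2, -5/2), so the interior equations h_(i-1)·m_(i-1) + 2(h_(i-1)+h_i)·m_i + h_i·m_(i+1) = 6(Δ_i − Δ_(i-1)) read
  2·m_0 + 6·m_1 + 1·m_2 = 6(Δ_1 - Δ_0) = 18
  1·m_1 + 6·m_2 + 2·m_3 = 6(Δ_2 - Δ_1) = 27
  2·m_2 + 8·m_3 + 2·m_4 = 6(Δ_3 - Δ_2) = -48
Natural end conditions: m_0 = m_4 = 0.
Solving the tridiagonal system: m_0 = 0, m_1 = 15/8, m_2 = 27/4, m_3 = -123/16, m_4 = 0.

1.8750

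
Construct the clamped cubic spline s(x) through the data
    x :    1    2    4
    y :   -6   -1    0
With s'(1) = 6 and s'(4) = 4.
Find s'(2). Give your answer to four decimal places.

2.5833

Write m_i for s''(x_i). With h_i = 1, 2 and divided differences Δ_i = 5, 1/2, the continuity of s' gives the tridiagonal system
  1·m_0 + 6·m_1 + 2·m_2 = 6(Δ_1 - Δ_0) = -27
Clamped end conditions give two more equations: 2h_0·m_0 + h_0·m_1 = 6(Δ_0 - s'(1)) = -6 and h_1·m_1 + 2h_1·m_2 = 6(s'(4) - Δ_1) = 21.
Hence m_0 = 5/6, m_1 = -23/3, m_2 = 109/12.
On [2, 4], s'(x) = b_1 + 2c_1·(x - 2) + 3d_1·(x - 2)² with b_1 = Δ_1 - h_1(2m_1 + m_2)/6 = 31/12, c_1 = m_1/2 = -23/6, d_1 = (m_2 - m_1)/(6h_1) = 67/48. So s'(2) = 31/12.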